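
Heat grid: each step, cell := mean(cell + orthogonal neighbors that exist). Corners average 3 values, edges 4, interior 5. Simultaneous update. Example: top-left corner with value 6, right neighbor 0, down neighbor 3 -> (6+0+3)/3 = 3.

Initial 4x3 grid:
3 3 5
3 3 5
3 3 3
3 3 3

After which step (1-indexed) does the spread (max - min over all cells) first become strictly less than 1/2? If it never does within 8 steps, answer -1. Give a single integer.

Answer: 5

Derivation:
Step 1: max=13/3, min=3, spread=4/3
Step 2: max=71/18, min=3, spread=17/18
Step 3: max=509/135, min=3, spread=104/135
Step 4: max=235649/64800, min=2747/900, spread=7573/12960
Step 5: max=13833001/3888000, min=41717/13500, spread=363701/777600
  -> spread < 1/2 first at step 5
Step 6: max=815693999/233280000, min=1127413/360000, spread=681043/1866240
Step 7: max=48359737141/13996800000, min=307482089/97200000, spread=163292653/559872000
Step 8: max=2874251884319/839808000000, min=9305139163/2916000000, spread=1554974443/6718464000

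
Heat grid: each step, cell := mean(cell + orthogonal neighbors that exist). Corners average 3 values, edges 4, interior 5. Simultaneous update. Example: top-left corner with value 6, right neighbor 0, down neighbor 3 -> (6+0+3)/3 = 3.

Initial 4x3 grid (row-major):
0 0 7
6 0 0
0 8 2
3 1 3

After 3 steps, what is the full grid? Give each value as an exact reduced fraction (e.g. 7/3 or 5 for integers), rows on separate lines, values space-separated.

Answer: 793/360 5891/2880 5033/2160
1057/480 193/75 1673/720
815/288 149/60 17/6
2791/1080 8411/2880 1859/720

Derivation:
After step 1:
  2 7/4 7/3
  3/2 14/5 9/4
  17/4 11/5 13/4
  4/3 15/4 2
After step 2:
  7/4 533/240 19/9
  211/80 21/10 319/120
  557/240 13/4 97/40
  28/9 557/240 3
After step 3:
  793/360 5891/2880 5033/2160
  1057/480 193/75 1673/720
  815/288 149/60 17/6
  2791/1080 8411/2880 1859/720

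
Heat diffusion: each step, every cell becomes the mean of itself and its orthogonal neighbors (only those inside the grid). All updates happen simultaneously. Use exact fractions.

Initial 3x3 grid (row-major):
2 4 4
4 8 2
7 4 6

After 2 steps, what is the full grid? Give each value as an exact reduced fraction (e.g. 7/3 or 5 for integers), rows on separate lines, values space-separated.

After step 1:
  10/3 9/2 10/3
  21/4 22/5 5
  5 25/4 4
After step 2:
  157/36 467/120 77/18
  1079/240 127/25 251/60
  11/2 393/80 61/12

Answer: 157/36 467/120 77/18
1079/240 127/25 251/60
11/2 393/80 61/12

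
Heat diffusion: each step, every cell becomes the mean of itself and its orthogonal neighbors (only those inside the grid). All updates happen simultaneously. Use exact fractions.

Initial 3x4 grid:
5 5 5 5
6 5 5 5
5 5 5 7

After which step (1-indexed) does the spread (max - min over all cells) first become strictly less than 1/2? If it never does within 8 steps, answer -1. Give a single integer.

Step 1: max=17/3, min=5, spread=2/3
Step 2: max=50/9, min=5, spread=5/9
Step 3: max=581/108, min=2297/450, spread=743/2700
  -> spread < 1/2 first at step 3
Step 4: max=346237/64800, min=92587/18000, spread=64619/324000
Step 5: max=20576753/3888000, min=8361917/1620000, spread=2540761/19440000
Step 6: max=1230640807/233280000, min=2415437239/466560000, spread=73351/746496
Step 7: max=73581868613/13996800000, min=145186645301/27993600000, spread=79083677/1119744000
Step 8: max=4407525478567/839808000000, min=8718564793759/1679616000000, spread=771889307/13436928000

Answer: 3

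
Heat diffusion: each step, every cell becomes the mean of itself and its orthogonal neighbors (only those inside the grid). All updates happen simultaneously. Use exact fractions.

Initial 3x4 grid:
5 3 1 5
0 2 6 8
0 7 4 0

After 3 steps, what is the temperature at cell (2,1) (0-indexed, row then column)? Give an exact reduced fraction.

Step 1: cell (2,1) = 13/4
Step 2: cell (2,1) = 403/120
Step 3: cell (2,1) = 5777/1800
Full grid after step 3:
  5881/2160 11279/3600 13979/3600 9097/2160
  12637/4800 6543/2000 23269/6000 62051/14400
  6041/2160 5777/1800 2359/600 1013/240

Answer: 5777/1800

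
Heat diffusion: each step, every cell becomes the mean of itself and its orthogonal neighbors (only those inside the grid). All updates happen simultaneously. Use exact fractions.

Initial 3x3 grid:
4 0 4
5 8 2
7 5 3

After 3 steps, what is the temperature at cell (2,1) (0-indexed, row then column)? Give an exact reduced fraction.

Step 1: cell (2,1) = 23/4
Step 2: cell (2,1) = 75/16
Step 3: cell (2,1) = 1579/320
Full grid after step 3:
  49/12 79/20 161/48
  3529/720 104/25 11561/2880
  2183/432 1579/320 451/108

Answer: 1579/320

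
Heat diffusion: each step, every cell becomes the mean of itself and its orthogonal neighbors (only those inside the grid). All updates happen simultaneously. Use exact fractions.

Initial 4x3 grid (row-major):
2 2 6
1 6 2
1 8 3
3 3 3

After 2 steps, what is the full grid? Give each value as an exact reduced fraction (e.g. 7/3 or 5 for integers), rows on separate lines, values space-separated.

After step 1:
  5/3 4 10/3
  5/2 19/5 17/4
  13/4 21/5 4
  7/3 17/4 3
After step 2:
  49/18 16/5 139/36
  673/240 15/4 923/240
  737/240 39/10 309/80
  59/18 827/240 15/4

Answer: 49/18 16/5 139/36
673/240 15/4 923/240
737/240 39/10 309/80
59/18 827/240 15/4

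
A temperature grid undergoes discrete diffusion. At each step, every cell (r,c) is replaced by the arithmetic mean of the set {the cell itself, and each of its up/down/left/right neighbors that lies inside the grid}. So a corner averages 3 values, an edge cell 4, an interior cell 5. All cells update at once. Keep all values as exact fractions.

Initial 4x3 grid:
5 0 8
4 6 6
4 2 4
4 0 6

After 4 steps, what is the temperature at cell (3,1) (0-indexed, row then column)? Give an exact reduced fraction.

Step 1: cell (3,1) = 3
Step 2: cell (3,1) = 61/20
Step 3: cell (3,1) = 3983/1200
Step 4: cell (3,1) = 250957/72000
Full grid after step 4:
  19793/4800 3693769/864000 591461/129600
  92869/24000 1505081/360000 29303/6750
  778381/216000 224051/60000 27133/6750
  215893/64800 250957/72000 29671/8100

Answer: 250957/72000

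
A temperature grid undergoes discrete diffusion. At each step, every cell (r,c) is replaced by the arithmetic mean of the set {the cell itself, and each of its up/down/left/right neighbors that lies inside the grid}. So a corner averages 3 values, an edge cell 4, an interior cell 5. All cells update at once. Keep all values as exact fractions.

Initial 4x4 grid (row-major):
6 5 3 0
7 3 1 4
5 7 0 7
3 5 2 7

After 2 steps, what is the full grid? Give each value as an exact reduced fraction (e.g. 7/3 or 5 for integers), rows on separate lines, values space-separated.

Answer: 31/6 171/40 331/120 91/36
427/80 203/50 309/100 361/120
229/48 87/20 88/25 487/120
169/36 193/48 989/240 40/9

Derivation:
After step 1:
  6 17/4 9/4 7/3
  21/4 23/5 11/5 3
  11/2 4 17/5 9/2
  13/3 17/4 7/2 16/3
After step 2:
  31/6 171/40 331/120 91/36
  427/80 203/50 309/100 361/120
  229/48 87/20 88/25 487/120
  169/36 193/48 989/240 40/9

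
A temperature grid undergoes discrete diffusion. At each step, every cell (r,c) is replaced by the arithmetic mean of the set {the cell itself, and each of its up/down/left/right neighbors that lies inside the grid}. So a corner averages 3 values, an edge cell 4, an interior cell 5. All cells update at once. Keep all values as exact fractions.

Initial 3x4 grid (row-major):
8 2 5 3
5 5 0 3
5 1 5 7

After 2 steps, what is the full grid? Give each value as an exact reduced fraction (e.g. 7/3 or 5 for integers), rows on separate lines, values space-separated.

Answer: 21/4 151/40 443/120 113/36
1021/240 419/100 76/25 931/240
161/36 811/240 317/80 23/6

Derivation:
After step 1:
  5 5 5/2 11/3
  23/4 13/5 18/5 13/4
  11/3 4 13/4 5
After step 2:
  21/4 151/40 443/120 113/36
  1021/240 419/100 76/25 931/240
  161/36 811/240 317/80 23/6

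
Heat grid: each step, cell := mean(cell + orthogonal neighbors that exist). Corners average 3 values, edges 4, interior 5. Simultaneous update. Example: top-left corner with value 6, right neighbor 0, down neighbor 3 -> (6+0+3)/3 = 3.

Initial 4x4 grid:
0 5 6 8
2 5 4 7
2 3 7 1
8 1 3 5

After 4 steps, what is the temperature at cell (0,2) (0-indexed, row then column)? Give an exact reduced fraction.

Step 1: cell (0,2) = 23/4
Step 2: cell (0,2) = 451/80
Step 3: cell (0,2) = 4063/800
Step 4: cell (0,2) = 39607/8000
Full grid after step 4:
  230117/64800 882029/216000 39607/8000 114979/21600
  374857/108000 143551/36000 18483/4000 183029/36000
  381461/108000 682147/180000 255829/60000 53219/12000
  46361/12960 811957/216000 281959/72000 5957/1440

Answer: 39607/8000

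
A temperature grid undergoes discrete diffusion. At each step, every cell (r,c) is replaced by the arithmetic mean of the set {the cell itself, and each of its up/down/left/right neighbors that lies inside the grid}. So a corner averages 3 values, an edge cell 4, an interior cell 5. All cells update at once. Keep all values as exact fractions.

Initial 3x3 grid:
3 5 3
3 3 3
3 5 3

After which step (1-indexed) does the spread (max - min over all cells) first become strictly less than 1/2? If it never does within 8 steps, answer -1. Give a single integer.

Answer: 2

Derivation:
Step 1: max=19/5, min=3, spread=4/5
Step 2: max=439/120, min=84/25, spread=179/600
  -> spread < 1/2 first at step 2
Step 3: max=5323/1500, min=769/225, spread=589/4500
Step 4: max=1517551/432000, min=311081/90000, spread=121811/2160000
Step 5: max=18891607/5400000, min=1406423/405000, spread=417901/16200000
Step 6: max=5428169359/1555200000, min=1127063129/324000000, spread=91331699/7776000000
Step 7: max=67802654263/19440000000, min=5077255007/1458000000, spread=317762509/58320000000
Step 8: max=19517166886831/5598720000000, min=4063132008761/1166400000000, spread=70666223891/27993600000000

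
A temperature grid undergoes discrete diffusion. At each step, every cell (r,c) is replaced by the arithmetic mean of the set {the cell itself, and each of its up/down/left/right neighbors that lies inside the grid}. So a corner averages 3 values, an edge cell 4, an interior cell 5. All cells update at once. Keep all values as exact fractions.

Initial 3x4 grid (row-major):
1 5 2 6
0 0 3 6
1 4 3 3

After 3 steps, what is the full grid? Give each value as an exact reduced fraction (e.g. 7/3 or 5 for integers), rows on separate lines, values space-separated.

Answer: 689/360 1411/600 12371/3600 4229/1080
11647/7200 14281/6000 18841/6000 28237/7200
3859/2160 15607/7200 7589/2400 2621/720

Derivation:
After step 1:
  2 2 4 14/3
  1/2 12/5 14/5 9/2
  5/3 2 13/4 4
After step 2:
  3/2 13/5 101/30 79/18
  197/120 97/50 339/100 479/120
  25/18 559/240 241/80 47/12
After step 3:
  689/360 1411/600 12371/3600 4229/1080
  11647/7200 14281/6000 18841/6000 28237/7200
  3859/2160 15607/7200 7589/2400 2621/720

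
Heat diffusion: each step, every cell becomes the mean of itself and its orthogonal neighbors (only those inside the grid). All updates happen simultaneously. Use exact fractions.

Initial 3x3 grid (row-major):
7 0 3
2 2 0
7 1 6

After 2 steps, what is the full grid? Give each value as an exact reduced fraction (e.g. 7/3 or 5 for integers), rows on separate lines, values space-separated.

After step 1:
  3 3 1
  9/2 1 11/4
  10/3 4 7/3
After step 2:
  7/2 2 9/4
  71/24 61/20 85/48
  71/18 8/3 109/36

Answer: 7/2 2 9/4
71/24 61/20 85/48
71/18 8/3 109/36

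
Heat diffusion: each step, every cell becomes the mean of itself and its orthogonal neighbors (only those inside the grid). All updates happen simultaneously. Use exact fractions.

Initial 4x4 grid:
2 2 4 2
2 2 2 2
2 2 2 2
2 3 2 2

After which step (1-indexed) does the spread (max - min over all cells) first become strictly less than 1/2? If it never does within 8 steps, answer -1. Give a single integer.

Step 1: max=8/3, min=2, spread=2/3
Step 2: max=151/60, min=2, spread=31/60
Step 3: max=1291/540, min=149/72, spread=347/1080
  -> spread < 1/2 first at step 3
Step 4: max=125329/54000, min=22891/10800, spread=5437/27000
Step 5: max=1114909/486000, min=688717/324000, spread=163667/972000
Step 6: max=1649783/729000, min=13898497/6480000, spread=6896167/58320000
Step 7: max=984150361/437400000, min=6278707291/2916000000, spread=846885347/8748000000
Step 8: max=14666843213/6561000000, min=56592795031/26244000000, spread=2074577821/26244000000

Answer: 3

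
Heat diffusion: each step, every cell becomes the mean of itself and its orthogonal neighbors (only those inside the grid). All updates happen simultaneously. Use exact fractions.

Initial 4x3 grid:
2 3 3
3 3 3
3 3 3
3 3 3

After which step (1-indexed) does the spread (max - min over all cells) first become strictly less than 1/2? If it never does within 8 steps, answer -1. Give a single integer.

Answer: 1

Derivation:
Step 1: max=3, min=8/3, spread=1/3
  -> spread < 1/2 first at step 1
Step 2: max=3, min=49/18, spread=5/18
Step 3: max=3, min=607/216, spread=41/216
Step 4: max=3, min=73543/25920, spread=4217/25920
Step 5: max=21521/7200, min=4456451/1555200, spread=38417/311040
Step 6: max=429403/144000, min=268735789/93312000, spread=1903471/18662400
Step 7: max=12844241/4320000, min=16195170911/5598720000, spread=18038617/223948800
Step 8: max=1153473241/388800000, min=974501417149/335923200000, spread=883978523/13436928000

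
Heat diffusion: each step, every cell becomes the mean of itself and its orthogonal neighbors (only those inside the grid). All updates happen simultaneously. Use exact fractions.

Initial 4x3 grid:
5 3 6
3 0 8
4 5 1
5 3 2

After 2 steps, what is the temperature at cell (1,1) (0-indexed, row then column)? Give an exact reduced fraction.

Step 1: cell (1,1) = 19/5
Step 2: cell (1,1) = 333/100
Full grid after step 2:
  61/18 499/120 155/36
  883/240 333/100 1033/240
  277/80 92/25 247/80
  4 247/80 13/4

Answer: 333/100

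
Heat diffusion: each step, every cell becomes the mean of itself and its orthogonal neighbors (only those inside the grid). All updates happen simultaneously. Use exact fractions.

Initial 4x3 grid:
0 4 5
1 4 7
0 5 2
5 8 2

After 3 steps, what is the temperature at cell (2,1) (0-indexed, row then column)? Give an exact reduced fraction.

Step 1: cell (2,1) = 19/5
Step 2: cell (2,1) = 79/20
Step 3: cell (2,1) = 2249/600
Full grid after step 3:
  5857/2160 3223/960 8987/2160
  493/180 287/80 1471/360
  1213/360 2249/600 253/60
  1021/270 2987/720 1523/360

Answer: 2249/600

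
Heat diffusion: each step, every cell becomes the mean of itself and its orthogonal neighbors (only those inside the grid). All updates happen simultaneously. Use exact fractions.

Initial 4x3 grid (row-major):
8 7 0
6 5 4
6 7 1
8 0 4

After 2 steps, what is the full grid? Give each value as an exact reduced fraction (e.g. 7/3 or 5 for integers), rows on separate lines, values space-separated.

Answer: 73/12 161/30 67/18
129/20 467/100 479/120
161/30 251/50 359/120
97/18 893/240 125/36

Derivation:
After step 1:
  7 5 11/3
  25/4 29/5 5/2
  27/4 19/5 4
  14/3 19/4 5/3
After step 2:
  73/12 161/30 67/18
  129/20 467/100 479/120
  161/30 251/50 359/120
  97/18 893/240 125/36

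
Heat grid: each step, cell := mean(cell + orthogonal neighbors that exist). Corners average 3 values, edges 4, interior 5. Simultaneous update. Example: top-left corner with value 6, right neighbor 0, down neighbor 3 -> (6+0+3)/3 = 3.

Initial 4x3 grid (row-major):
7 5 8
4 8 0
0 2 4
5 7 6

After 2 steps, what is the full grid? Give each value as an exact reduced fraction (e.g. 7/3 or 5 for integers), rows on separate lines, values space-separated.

Answer: 205/36 307/60 49/9
499/120 99/20 121/30
157/40 15/4 67/15
47/12 283/60 41/9

Derivation:
After step 1:
  16/3 7 13/3
  19/4 19/5 5
  11/4 21/5 3
  4 5 17/3
After step 2:
  205/36 307/60 49/9
  499/120 99/20 121/30
  157/40 15/4 67/15
  47/12 283/60 41/9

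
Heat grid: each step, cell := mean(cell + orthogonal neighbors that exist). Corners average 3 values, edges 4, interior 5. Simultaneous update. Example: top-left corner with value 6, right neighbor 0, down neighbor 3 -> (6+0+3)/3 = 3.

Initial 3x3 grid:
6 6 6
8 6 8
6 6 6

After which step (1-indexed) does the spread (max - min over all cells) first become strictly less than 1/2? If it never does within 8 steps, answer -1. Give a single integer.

Answer: 2

Derivation:
Step 1: max=34/5, min=6, spread=4/5
Step 2: max=799/120, min=159/25, spread=179/600
  -> spread < 1/2 first at step 2
Step 3: max=9823/1500, min=1444/225, spread=589/4500
Step 4: max=2813551/432000, min=581081/90000, spread=121811/2160000
Step 5: max=35091607/5400000, min=2621423/405000, spread=417901/16200000
Step 6: max=10093769359/1555200000, min=2099063129/324000000, spread=91331699/7776000000
Step 7: max=126122654263/19440000000, min=9451255007/1458000000, spread=317762509/58320000000
Step 8: max=36313326886831/5598720000000, min=7562332008761/1166400000000, spread=70666223891/27993600000000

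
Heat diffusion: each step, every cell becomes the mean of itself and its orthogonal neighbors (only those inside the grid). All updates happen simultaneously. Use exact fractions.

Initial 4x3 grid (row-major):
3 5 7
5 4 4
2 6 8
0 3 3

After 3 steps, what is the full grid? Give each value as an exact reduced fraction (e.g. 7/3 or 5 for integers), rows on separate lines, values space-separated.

After step 1:
  13/3 19/4 16/3
  7/2 24/5 23/4
  13/4 23/5 21/4
  5/3 3 14/3
After step 2:
  151/36 1153/240 95/18
  953/240 117/25 317/60
  781/240 209/50 76/15
  95/36 209/60 155/36
After step 3:
  4669/1080 68243/14400 11063/2160
  28979/7200 13751/3000 18277/3600
  25279/7200 24797/6000 2119/450
  6751/2160 13147/3600 1157/270

Answer: 4669/1080 68243/14400 11063/2160
28979/7200 13751/3000 18277/3600
25279/7200 24797/6000 2119/450
6751/2160 13147/3600 1157/270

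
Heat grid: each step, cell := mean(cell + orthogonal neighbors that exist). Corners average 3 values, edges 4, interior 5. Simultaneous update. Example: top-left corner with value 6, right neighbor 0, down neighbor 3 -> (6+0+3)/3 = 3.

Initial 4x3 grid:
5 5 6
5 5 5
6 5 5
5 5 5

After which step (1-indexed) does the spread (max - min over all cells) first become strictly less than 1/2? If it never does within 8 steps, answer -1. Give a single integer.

Answer: 1

Derivation:
Step 1: max=16/3, min=5, spread=1/3
  -> spread < 1/2 first at step 1
Step 2: max=95/18, min=5, spread=5/18
Step 3: max=5611/1080, min=3659/720, spread=49/432
Step 4: max=672469/129600, min=109969/21600, spread=2531/25920
Step 5: max=268313089/51840000, min=1105391/216000, spread=3019249/51840000
Step 6: max=268076711/51840000, min=99599051/19440000, spread=297509/6220800
Step 7: max=964276799209/186624000000, min=1496685521/291600000, spread=6398065769/186624000000
Step 8: max=2892097464773/559872000000, min=59909378951/11664000000, spread=131578201/4478976000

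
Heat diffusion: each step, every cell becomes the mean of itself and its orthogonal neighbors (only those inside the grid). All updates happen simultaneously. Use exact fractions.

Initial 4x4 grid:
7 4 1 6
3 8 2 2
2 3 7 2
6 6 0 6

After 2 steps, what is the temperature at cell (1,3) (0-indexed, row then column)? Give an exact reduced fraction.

Step 1: cell (1,3) = 3
Step 2: cell (1,3) = 57/16
Full grid after step 2:
  44/9 203/48 61/16 37/12
  103/24 116/25 341/100 57/16
  551/120 77/20 21/5 763/240
  143/36 551/120 419/120 35/9

Answer: 57/16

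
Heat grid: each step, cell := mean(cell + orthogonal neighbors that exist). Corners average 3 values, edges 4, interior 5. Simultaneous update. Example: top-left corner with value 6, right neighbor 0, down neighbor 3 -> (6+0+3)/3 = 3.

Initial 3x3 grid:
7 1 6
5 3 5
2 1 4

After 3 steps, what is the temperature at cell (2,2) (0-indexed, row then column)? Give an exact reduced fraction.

Answer: 361/108

Derivation:
Step 1: cell (2,2) = 10/3
Step 2: cell (2,2) = 31/9
Step 3: cell (2,2) = 361/108
Full grid after step 3:
  845/216 11609/2880 569/144
  3523/960 2129/600 5437/1440
  1379/432 1579/480 361/108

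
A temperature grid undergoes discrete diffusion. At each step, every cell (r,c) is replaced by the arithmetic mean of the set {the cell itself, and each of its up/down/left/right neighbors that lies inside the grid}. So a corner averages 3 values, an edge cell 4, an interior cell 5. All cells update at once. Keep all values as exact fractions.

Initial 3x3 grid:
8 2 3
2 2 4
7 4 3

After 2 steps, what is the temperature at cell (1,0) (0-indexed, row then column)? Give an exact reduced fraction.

Answer: 953/240

Derivation:
Step 1: cell (1,0) = 19/4
Step 2: cell (1,0) = 953/240
Full grid after step 2:
  25/6 271/80 13/4
  953/240 183/50 187/60
  157/36 37/10 32/9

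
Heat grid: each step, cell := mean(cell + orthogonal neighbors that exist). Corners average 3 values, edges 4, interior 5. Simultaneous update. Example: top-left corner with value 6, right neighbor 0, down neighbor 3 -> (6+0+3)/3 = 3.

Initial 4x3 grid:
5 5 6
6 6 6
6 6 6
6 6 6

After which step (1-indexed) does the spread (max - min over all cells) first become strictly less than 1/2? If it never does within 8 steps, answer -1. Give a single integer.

Answer: 2

Derivation:
Step 1: max=6, min=16/3, spread=2/3
Step 2: max=6, min=199/36, spread=17/36
  -> spread < 1/2 first at step 2
Step 3: max=6, min=12113/2160, spread=847/2160
Step 4: max=1346/225, min=183769/32400, spread=2011/6480
Step 5: max=644287/108000, min=22197217/3888000, spread=199423/777600
Step 6: max=12844751/2160000, min=1338775133/233280000, spread=1938319/9331200
Step 7: max=1152955801/194400000, min=80619122947/13996800000, spread=95747789/559872000
Step 8: max=69010856059/11664000000, min=4851278744873/839808000000, spread=940023131/6718464000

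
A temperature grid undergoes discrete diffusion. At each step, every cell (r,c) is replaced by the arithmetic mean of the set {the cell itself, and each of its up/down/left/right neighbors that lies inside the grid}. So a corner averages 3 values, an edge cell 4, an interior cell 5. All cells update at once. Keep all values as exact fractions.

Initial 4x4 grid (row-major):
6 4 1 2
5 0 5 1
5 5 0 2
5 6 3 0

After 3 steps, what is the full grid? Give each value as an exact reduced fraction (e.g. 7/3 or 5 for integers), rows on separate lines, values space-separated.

After step 1:
  5 11/4 3 4/3
  4 19/5 7/5 5/2
  5 16/5 3 3/4
  16/3 19/4 9/4 5/3
After step 2:
  47/12 291/80 509/240 41/18
  89/20 303/100 137/50 359/240
  263/60 79/20 53/25 95/48
  181/36 233/60 35/12 14/9
After step 3:
  2881/720 2541/800 19397/7200 1061/540
  789/200 7123/2000 863/375 15287/7200
  1603/360 521/150 16447/6000 12871/7200
  2393/540 71/18 2357/900 929/432

Answer: 2881/720 2541/800 19397/7200 1061/540
789/200 7123/2000 863/375 15287/7200
1603/360 521/150 16447/6000 12871/7200
2393/540 71/18 2357/900 929/432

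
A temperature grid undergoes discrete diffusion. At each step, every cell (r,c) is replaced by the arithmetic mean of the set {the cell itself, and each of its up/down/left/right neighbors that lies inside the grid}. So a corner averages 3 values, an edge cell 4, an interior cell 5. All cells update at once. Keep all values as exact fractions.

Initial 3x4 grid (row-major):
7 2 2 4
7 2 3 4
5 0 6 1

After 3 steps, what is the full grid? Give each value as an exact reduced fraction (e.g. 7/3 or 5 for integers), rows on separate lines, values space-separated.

Answer: 8993/2160 6713/1800 11371/3600 1721/540
60169/14400 5249/1500 6487/2000 3697/1200
233/60 8459/2400 22117/7200 6919/2160

Derivation:
After step 1:
  16/3 13/4 11/4 10/3
  21/4 14/5 17/5 3
  4 13/4 5/2 11/3
After step 2:
  83/18 53/15 191/60 109/36
  1043/240 359/100 289/100 67/20
  25/6 251/80 769/240 55/18
After step 3:
  8993/2160 6713/1800 11371/3600 1721/540
  60169/14400 5249/1500 6487/2000 3697/1200
  233/60 8459/2400 22117/7200 6919/2160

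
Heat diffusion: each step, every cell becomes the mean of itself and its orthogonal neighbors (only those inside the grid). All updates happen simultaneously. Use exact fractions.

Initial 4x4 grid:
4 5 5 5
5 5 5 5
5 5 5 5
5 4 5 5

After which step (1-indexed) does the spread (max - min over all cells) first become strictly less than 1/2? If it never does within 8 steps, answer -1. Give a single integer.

Answer: 1

Derivation:
Step 1: max=5, min=14/3, spread=1/3
  -> spread < 1/2 first at step 1
Step 2: max=5, min=85/18, spread=5/18
Step 3: max=5, min=10333/2160, spread=467/2160
Step 4: max=1433/288, min=312343/64800, spread=5041/32400
Step 5: max=3101/625, min=9377509/1944000, spread=1339207/9720000
Step 6: max=32075977/6480000, min=282172231/58320000, spread=3255781/29160000
Step 7: max=192019183/38880000, min=8476142533/1749600000, spread=82360351/874800000
Step 8: max=1917464191/388800000, min=254708510143/52488000000, spread=2074577821/26244000000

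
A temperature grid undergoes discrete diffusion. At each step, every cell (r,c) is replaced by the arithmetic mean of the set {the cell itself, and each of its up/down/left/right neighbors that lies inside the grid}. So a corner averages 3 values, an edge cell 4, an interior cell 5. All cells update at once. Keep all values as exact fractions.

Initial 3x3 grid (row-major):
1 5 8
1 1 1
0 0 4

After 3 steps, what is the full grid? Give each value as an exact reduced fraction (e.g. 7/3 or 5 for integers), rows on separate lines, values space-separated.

Answer: 2383/1080 4603/1600 7141/2160
23327/14400 4233/2000 20051/7200
146/135 7559/4800 4471/2160

Derivation:
After step 1:
  7/3 15/4 14/3
  3/4 8/5 7/2
  1/3 5/4 5/3
After step 2:
  41/18 247/80 143/36
  301/240 217/100 343/120
  7/9 97/80 77/36
After step 3:
  2383/1080 4603/1600 7141/2160
  23327/14400 4233/2000 20051/7200
  146/135 7559/4800 4471/2160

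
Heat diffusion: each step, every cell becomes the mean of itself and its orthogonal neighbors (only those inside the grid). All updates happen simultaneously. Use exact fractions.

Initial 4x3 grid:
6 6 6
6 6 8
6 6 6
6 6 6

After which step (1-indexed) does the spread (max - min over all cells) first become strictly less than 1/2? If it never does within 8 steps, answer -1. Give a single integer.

Answer: 3

Derivation:
Step 1: max=20/3, min=6, spread=2/3
Step 2: max=391/60, min=6, spread=31/60
Step 3: max=3451/540, min=6, spread=211/540
  -> spread < 1/2 first at step 3
Step 4: max=340897/54000, min=5447/900, spread=14077/54000
Step 5: max=3056407/486000, min=327683/54000, spread=5363/24300
Step 6: max=91220809/14580000, min=182869/30000, spread=93859/583200
Step 7: max=5459074481/874800000, min=296936467/48600000, spread=4568723/34992000
Step 8: max=326708435629/52488000000, min=8929618889/1458000000, spread=8387449/83980800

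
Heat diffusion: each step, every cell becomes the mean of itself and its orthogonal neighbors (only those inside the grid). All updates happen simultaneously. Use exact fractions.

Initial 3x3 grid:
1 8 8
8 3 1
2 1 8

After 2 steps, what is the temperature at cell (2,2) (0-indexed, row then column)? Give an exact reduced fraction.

Step 1: cell (2,2) = 10/3
Step 2: cell (2,2) = 71/18
Full grid after step 2:
  85/18 77/15 47/9
  511/120 106/25 91/20
  32/9 147/40 71/18

Answer: 71/18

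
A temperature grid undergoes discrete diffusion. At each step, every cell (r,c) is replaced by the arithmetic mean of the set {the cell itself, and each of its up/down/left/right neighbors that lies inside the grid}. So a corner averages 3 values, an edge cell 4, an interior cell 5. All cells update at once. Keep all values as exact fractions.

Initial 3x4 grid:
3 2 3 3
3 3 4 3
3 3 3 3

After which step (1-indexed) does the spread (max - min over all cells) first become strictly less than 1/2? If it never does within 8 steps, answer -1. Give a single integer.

Step 1: max=13/4, min=8/3, spread=7/12
Step 2: max=19/6, min=101/36, spread=13/36
  -> spread < 1/2 first at step 2
Step 3: max=1127/360, min=1235/432, spread=587/2160
Step 4: max=135023/43200, min=187837/64800, spread=5879/25920
Step 5: max=8045707/2592000, min=1423351/486000, spread=272701/1555200
Step 6: max=480657893/155520000, min=343862651/116640000, spread=2660923/18662400
Step 7: max=28712678287/9331200000, min=20743075009/6998400000, spread=126629393/1119744000
Step 8: max=1717121249933/559872000000, min=1249348787231/419904000000, spread=1231748807/13436928000

Answer: 2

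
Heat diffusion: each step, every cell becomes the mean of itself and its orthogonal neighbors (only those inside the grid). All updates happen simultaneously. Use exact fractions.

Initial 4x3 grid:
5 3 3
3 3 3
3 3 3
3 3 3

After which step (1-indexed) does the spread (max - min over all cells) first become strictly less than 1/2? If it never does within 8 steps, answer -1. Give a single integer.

Answer: 3

Derivation:
Step 1: max=11/3, min=3, spread=2/3
Step 2: max=32/9, min=3, spread=5/9
Step 3: max=365/108, min=3, spread=41/108
  -> spread < 1/2 first at step 3
Step 4: max=43097/12960, min=3, spread=4217/12960
Step 5: max=2541949/777600, min=10879/3600, spread=38417/155520
Step 6: max=151168211/46656000, min=218597/72000, spread=1903471/9331200
Step 7: max=8999069089/2799360000, min=6595759/2160000, spread=18038617/111974400
Step 8: max=537152982851/167961600000, min=596126759/194400000, spread=883978523/6718464000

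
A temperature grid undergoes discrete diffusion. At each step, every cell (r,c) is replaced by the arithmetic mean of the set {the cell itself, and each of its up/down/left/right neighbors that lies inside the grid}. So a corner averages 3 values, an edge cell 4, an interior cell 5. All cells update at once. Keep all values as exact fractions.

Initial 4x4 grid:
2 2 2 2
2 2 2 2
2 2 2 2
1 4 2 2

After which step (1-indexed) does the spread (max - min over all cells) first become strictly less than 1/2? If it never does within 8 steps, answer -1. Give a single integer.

Step 1: max=5/2, min=7/4, spread=3/4
Step 2: max=569/240, min=31/16, spread=13/30
  -> spread < 1/2 first at step 2
Step 3: max=1781/800, min=95/48, spread=593/2400
Step 4: max=474167/216000, min=2, spread=42167/216000
Step 5: max=517099/240000, min=434867/216000, spread=305221/2160000
Step 6: max=416969729/194400000, min=272987/135000, spread=23868449/194400000
Step 7: max=1862098927/874800000, min=21929057/10800000, spread=8584531/87480000
Step 8: max=371209888517/174960000000, min=99075541/48600000, spread=14537940917/174960000000

Answer: 2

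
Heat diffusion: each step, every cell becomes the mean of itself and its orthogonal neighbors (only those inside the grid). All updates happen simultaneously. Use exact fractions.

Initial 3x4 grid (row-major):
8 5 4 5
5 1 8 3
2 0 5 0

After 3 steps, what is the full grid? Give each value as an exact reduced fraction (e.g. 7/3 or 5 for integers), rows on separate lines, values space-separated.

Answer: 829/180 541/120 363/80 383/90
1381/360 4723/1200 919/240 2821/720
6953/2160 4447/1440 4799/1440 7237/2160

Derivation:
After step 1:
  6 9/2 11/2 4
  4 19/5 21/5 4
  7/3 2 13/4 8/3
After step 2:
  29/6 99/20 91/20 9/2
  121/30 37/10 83/20 223/60
  25/9 683/240 727/240 119/36
After step 3:
  829/180 541/120 363/80 383/90
  1381/360 4723/1200 919/240 2821/720
  6953/2160 4447/1440 4799/1440 7237/2160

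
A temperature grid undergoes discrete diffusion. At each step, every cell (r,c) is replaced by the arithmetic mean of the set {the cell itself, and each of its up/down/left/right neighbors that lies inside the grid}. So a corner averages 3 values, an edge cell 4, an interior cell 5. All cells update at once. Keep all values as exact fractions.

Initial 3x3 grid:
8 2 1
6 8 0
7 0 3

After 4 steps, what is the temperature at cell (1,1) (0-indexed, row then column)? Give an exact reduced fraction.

Step 1: cell (1,1) = 16/5
Step 2: cell (1,1) = 227/50
Step 3: cell (1,1) = 11069/3000
Step 4: cell (1,1) = 725443/180000
Full grid after step 4:
  76523/16200 3354353/864000 145903/43200
  3933103/864000 725443/180000 222019/72000
  592909/129600 1614739/432000 23513/7200

Answer: 725443/180000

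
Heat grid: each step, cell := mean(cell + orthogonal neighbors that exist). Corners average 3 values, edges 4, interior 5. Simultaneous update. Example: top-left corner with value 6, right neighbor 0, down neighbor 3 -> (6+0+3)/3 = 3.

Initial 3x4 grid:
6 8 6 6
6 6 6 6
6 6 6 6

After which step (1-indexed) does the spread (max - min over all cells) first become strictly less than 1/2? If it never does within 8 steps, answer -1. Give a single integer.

Step 1: max=20/3, min=6, spread=2/3
Step 2: max=391/60, min=6, spread=31/60
Step 3: max=3451/540, min=6, spread=211/540
  -> spread < 1/2 first at step 3
Step 4: max=340897/54000, min=5447/900, spread=14077/54000
Step 5: max=3056407/486000, min=327683/54000, spread=5363/24300
Step 6: max=91220809/14580000, min=182869/30000, spread=93859/583200
Step 7: max=5459074481/874800000, min=296936467/48600000, spread=4568723/34992000
Step 8: max=326708435629/52488000000, min=8929618889/1458000000, spread=8387449/83980800

Answer: 3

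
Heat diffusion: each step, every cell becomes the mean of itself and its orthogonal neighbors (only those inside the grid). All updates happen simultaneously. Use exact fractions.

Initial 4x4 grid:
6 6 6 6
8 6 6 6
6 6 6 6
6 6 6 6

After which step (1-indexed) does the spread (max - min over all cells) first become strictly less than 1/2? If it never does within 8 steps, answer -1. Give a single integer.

Answer: 3

Derivation:
Step 1: max=20/3, min=6, spread=2/3
Step 2: max=391/60, min=6, spread=31/60
Step 3: max=3451/540, min=6, spread=211/540
  -> spread < 1/2 first at step 3
Step 4: max=340843/54000, min=6, spread=16843/54000
Step 5: max=3054643/486000, min=27079/4500, spread=130111/486000
Step 6: max=91122367/14580000, min=1627159/270000, spread=3255781/14580000
Step 7: max=2724753691/437400000, min=1631107/270000, spread=82360351/437400000
Step 8: max=81483316891/13122000000, min=294106441/48600000, spread=2074577821/13122000000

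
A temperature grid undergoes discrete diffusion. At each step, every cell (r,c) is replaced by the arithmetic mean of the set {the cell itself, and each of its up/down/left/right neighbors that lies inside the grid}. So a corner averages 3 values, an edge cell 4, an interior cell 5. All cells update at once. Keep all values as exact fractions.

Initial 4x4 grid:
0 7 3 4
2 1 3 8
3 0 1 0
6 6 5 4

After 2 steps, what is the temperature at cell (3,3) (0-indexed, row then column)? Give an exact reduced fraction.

Step 1: cell (3,3) = 3
Step 2: cell (3,3) = 41/12
Full grid after step 2:
  29/12 63/20 19/5 13/3
  197/80 49/20 78/25 19/5
  229/80 68/25 289/100 59/20
  4 309/80 261/80 41/12

Answer: 41/12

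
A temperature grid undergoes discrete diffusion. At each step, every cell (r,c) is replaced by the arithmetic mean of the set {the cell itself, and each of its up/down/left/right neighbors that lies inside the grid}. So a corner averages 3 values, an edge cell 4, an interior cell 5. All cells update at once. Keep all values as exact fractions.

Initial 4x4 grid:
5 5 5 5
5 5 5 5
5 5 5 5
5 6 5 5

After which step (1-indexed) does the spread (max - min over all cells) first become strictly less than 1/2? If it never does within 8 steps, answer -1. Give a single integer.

Step 1: max=16/3, min=5, spread=1/3
  -> spread < 1/2 first at step 1
Step 2: max=631/120, min=5, spread=31/120
Step 3: max=5611/1080, min=5, spread=211/1080
Step 4: max=556843/108000, min=5, spread=16843/108000
Step 5: max=4998643/972000, min=45079/9000, spread=130111/972000
Step 6: max=149442367/29160000, min=2707159/540000, spread=3255781/29160000
Step 7: max=4474353691/874800000, min=2711107/540000, spread=82360351/874800000
Step 8: max=133971316891/26244000000, min=488506441/97200000, spread=2074577821/26244000000

Answer: 1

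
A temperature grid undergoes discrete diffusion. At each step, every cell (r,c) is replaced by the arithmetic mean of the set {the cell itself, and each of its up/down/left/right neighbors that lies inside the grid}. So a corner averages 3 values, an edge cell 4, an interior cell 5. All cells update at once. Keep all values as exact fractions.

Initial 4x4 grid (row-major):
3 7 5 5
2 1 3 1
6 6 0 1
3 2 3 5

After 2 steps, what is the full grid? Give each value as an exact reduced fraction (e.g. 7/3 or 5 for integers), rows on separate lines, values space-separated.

After step 1:
  4 4 5 11/3
  3 19/5 2 5/2
  17/4 3 13/5 7/4
  11/3 7/2 5/2 3
After step 2:
  11/3 21/5 11/3 67/18
  301/80 79/25 159/50 119/48
  167/48 343/100 237/100 197/80
  137/36 19/6 29/10 29/12

Answer: 11/3 21/5 11/3 67/18
301/80 79/25 159/50 119/48
167/48 343/100 237/100 197/80
137/36 19/6 29/10 29/12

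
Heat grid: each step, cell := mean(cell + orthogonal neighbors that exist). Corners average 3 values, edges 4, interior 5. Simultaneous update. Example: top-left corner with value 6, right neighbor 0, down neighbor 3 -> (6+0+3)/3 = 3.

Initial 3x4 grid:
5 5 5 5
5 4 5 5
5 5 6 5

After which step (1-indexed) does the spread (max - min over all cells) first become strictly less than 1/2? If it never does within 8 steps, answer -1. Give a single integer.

Step 1: max=16/3, min=19/4, spread=7/12
Step 2: max=187/36, min=29/6, spread=13/36
  -> spread < 1/2 first at step 2
Step 3: max=2221/432, min=1753/360, spread=587/2160
Step 4: max=330563/64800, min=210577/43200, spread=5879/25920
Step 5: max=2464649/486000, min=12690293/2592000, spread=272701/1555200
Step 6: max=589257349/116640000, min=763502107/155520000, spread=2660923/18662400
Step 7: max=35244124991/6998400000, min=45936921713/9331200000, spread=126629393/1119744000
Step 8: max=2109883212769/419904000000, min=2761854750067/559872000000, spread=1231748807/13436928000

Answer: 2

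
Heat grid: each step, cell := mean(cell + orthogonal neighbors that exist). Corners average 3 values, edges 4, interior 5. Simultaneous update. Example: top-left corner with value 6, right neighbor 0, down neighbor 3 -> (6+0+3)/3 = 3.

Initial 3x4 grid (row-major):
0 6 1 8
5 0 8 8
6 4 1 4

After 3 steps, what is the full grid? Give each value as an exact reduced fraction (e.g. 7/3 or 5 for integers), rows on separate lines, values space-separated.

After step 1:
  11/3 7/4 23/4 17/3
  11/4 23/5 18/5 7
  5 11/4 17/4 13/3
After step 2:
  49/18 473/120 503/120 221/36
  961/240 309/100 126/25 103/20
  7/2 83/20 56/15 187/36
After step 3:
  7681/2160 12551/3600 17381/3600 5573/1080
  47939/14400 24271/6000 4241/1000 6457/1200
  2797/720 2171/600 8153/1800 1267/270

Answer: 7681/2160 12551/3600 17381/3600 5573/1080
47939/14400 24271/6000 4241/1000 6457/1200
2797/720 2171/600 8153/1800 1267/270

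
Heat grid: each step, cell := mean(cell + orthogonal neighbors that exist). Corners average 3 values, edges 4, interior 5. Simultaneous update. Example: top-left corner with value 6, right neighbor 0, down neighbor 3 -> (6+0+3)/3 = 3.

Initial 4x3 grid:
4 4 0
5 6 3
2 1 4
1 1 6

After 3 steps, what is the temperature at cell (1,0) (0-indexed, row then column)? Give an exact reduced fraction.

Answer: 6239/1800

Derivation:
Step 1: cell (1,0) = 17/4
Step 2: cell (1,0) = 439/120
Step 3: cell (1,0) = 6239/1800
Full grid after step 3:
  503/135 25321/7200 7013/2160
  6239/1800 20173/6000 23531/7200
  10063/3600 2983/1000 22651/7200
  5123/2160 12619/4800 403/135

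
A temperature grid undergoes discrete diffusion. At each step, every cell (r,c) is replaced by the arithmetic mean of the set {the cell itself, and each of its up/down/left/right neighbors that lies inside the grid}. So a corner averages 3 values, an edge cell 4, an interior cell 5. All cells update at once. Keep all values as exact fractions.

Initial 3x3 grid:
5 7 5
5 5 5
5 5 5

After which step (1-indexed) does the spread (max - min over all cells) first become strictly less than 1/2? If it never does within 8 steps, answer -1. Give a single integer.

Step 1: max=17/3, min=5, spread=2/3
Step 2: max=667/120, min=5, spread=67/120
Step 3: max=5837/1080, min=507/100, spread=1807/5400
  -> spread < 1/2 first at step 3
Step 4: max=2317963/432000, min=13861/2700, spread=33401/144000
Step 5: max=20669933/3888000, min=1393391/270000, spread=3025513/19440000
Step 6: max=8240926867/1555200000, min=74755949/14400000, spread=53531/497664
Step 7: max=492592925849/93312000000, min=20231116051/3888000000, spread=450953/5971968
Step 8: max=29502503560603/5598720000000, min=2433808610519/466560000000, spread=3799043/71663616

Answer: 3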